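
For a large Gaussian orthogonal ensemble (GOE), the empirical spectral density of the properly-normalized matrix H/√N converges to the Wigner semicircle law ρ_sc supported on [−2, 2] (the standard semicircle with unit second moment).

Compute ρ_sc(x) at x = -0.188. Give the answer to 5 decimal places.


ρ_sc(x) = (1/(2π)) √(4 − x²). With x = -0.188:
  4 − x² = 4 − (-0.188)² = 4 − 0.035344 = 3.964656.
  √(4 − x²) = 1.991144.
  1/(2π) = 0.159155.
  ρ_sc(-0.188) = 0.159155 · 1.991144 = 0.316900.

Rounded to 5 decimal places: ρ_sc(-0.188) ≈ 0.31690.


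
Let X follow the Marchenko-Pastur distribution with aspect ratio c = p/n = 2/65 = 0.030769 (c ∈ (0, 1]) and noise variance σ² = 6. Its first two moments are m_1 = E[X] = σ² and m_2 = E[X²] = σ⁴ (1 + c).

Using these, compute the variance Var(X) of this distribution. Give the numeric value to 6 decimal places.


m_1 = E[X] = σ² = 6, so m_1² = 36.
m_2 = E[X²] = σ⁴ (1 + c) = 36 · (1 + 0.030769) = 36 · 1.030769 = 37.107692.
(Note m_2 − m_1² simplifies to c · σ⁴ = 0.030769 · 36.)

Var(X) = m_2 − m_1² = 37.107692 − 36 = 1.107692.


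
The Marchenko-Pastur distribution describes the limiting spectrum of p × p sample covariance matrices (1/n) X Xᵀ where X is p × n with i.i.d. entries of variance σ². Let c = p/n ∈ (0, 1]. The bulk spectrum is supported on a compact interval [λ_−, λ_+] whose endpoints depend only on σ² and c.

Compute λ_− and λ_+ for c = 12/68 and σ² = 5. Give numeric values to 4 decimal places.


c = 12/68 = 0.176471; √c = 0.420084.
λ_− = σ² (1 − √c)² = 5 · (1 − 0.420084)² = 5 · (0.579916)² = 1.681513.
λ_+ = σ² (1 + √c)² = 5 · (1 + 0.420084)² = 5 · (1.420084)² = 10.083193.

Rounded to 4 decimal places: λ_− ≈ 1.6815, λ_+ ≈ 10.0832.


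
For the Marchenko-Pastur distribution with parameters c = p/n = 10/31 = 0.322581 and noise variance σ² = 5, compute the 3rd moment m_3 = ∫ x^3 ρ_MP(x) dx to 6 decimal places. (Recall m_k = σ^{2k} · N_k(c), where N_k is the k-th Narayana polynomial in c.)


E[X³] = σ⁶ (1 + 3c + c²) (third MP moment). With σ² = 5 (so σ⁶ = 125) and c = 10/31 = 0.322581: E[X³] = 125 · (1 + 3·0.322581 + (0.322581)²) = 125 · 2.071800.

So E[X^3] = 258.975026.


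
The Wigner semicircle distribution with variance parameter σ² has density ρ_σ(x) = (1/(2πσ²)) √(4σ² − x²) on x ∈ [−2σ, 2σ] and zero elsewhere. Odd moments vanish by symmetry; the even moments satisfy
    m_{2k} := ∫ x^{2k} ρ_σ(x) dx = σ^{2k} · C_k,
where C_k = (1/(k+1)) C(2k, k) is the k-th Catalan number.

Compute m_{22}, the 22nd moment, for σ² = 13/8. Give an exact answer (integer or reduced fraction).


By the scaled semicircle moment identity, m_{2k} = σ^{2k} · C_k with k = 11.
C_11 = (1/(k+1)) · C(2k, k) = (1/12) · C(22, 11) = (1/12) · 705432 = 58786.
σ^{2k} = (σ²)^k = (13/8)^11 = 1792160394037/8589934592.

Therefore m_{22} = σ^{22} · C_11 = (1792160394037/8589934592) · 58786 = 52676970461929541/4294967296.


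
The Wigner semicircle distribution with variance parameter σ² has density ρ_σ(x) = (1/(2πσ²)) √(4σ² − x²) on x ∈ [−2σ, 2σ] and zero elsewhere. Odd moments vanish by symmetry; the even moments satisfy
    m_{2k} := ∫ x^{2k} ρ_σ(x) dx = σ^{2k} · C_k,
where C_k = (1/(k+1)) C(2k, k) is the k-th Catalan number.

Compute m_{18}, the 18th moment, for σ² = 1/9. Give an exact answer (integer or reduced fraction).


By the scaled semicircle moment identity, m_{2k} = σ^{2k} · C_k with k = 9.
C_9 = (1/(k+1)) · C(2k, k) = (1/10) · C(18, 9) = (1/10) · 48620 = 4862.
σ^{2k} = (σ²)^k = (1/9)^9 = 1/387420489.

Therefore m_{18} = σ^{18} · C_9 = (1/387420489) · 4862 = 4862/387420489.


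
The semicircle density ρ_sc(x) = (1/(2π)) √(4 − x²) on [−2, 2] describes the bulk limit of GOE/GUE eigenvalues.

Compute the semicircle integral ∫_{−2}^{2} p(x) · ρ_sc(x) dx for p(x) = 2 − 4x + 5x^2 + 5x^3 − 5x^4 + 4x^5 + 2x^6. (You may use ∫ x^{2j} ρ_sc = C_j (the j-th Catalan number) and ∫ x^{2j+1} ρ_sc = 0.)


Write p(x) = Σ a_i x^i, split into monomials and integrate each against ρ_sc separately.
Using ∫ x^{2j} ρ_sc = C_j = (1/(j+1)) C(2j, j) (Catalan numbers) and ∫ x^{2j+1} ρ_sc = 0 (odd monomials vanish by symmetry):
  i = 0 (even): a_0 · C_{0} = 2 · 1 = 2
  i = 1 (odd): ∫ x^1 ρ_sc = 0 (vanishes)
  i = 2 (even): a_2 · C_{1} = 5 · 1 = 5
  i = 3 (odd): ∫ x^3 ρ_sc = 0 (vanishes)
  i = 4 (even): a_4 · C_{2} = -5 · 2 = -10
  i = 5 (odd): ∫ x^5 ρ_sc = 0 (vanishes)
  i = 6 (even): a_6 · C_{3} = 2 · 5 = 10

Summing the contributions: ∫_{−2}^{2} p(x) ρ_sc(x) dx = 2 + 5 + (-10) + 10 = 7.


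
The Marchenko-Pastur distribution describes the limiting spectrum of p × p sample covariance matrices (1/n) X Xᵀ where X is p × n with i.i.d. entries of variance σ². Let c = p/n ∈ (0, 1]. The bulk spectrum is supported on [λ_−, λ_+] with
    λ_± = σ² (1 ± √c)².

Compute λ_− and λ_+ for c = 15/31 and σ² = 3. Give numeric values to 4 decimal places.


c = 15/31 = 0.483871; √c = 0.695608.
λ_− = σ² (1 − √c)² = 3 · (1 − 0.695608)² = 3 · (0.304392)² = 0.277963.
λ_+ = σ² (1 + √c)² = 3 · (1 + 0.695608)² = 3 · (1.695608)² = 8.625263.

Rounded to 4 decimal places: λ_− ≈ 0.2780, λ_+ ≈ 8.6253.


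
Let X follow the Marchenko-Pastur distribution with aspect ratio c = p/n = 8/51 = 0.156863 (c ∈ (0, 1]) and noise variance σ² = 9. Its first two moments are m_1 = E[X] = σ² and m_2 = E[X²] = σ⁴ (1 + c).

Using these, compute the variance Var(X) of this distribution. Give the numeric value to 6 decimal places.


m_1 = E[X] = σ² = 9, so m_1² = 81.
m_2 = E[X²] = σ⁴ (1 + c) = 81 · (1 + 0.156863) = 81 · 1.156863 = 93.705882.
(Note m_2 − m_1² simplifies to c · σ⁴ = 0.156863 · 81.)

Var(X) = m_2 − m_1² = 93.705882 − 81 = 12.705882.


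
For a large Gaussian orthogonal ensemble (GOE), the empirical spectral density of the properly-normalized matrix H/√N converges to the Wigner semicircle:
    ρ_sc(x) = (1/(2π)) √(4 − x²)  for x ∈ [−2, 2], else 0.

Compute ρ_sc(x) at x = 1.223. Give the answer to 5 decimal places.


ρ_sc(x) = (1/(2π)) √(4 − x²). With x = 1.223:
  4 − x² = 4 − (1.223)² = 4 − 1.495729 = 2.504271.
  √(4 − x²) = 1.582489.
  1/(2π) = 0.159155.
  ρ_sc(1.223) = 0.159155 · 1.582489 = 0.251861.

Rounded to 5 decimal places: ρ_sc(1.223) ≈ 0.25186.


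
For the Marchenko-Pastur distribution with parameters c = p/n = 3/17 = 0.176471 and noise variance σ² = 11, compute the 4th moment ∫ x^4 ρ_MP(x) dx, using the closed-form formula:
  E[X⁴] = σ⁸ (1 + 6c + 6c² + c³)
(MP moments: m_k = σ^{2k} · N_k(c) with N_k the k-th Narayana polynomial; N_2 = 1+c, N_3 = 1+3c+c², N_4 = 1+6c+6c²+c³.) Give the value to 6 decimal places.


E[X⁴] = σ⁸ (1 + 6c + 6c² + c³) (fourth MP moment). With σ² = 11 (so σ⁸ = 14641) and c = 3/17 = 0.176471: E[X⁴] = 14641 · (1 + 6·0.176471 + 6·(0.176471)² + (0.176471)³) = 14641 · 2.251170.

So E[X^4] = 32959.385304.


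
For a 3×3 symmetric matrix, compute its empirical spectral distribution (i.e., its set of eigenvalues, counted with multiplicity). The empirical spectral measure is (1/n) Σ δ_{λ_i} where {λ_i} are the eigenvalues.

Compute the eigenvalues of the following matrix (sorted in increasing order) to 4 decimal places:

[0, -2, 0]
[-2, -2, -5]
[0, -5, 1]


Since M is real symmetric, all three eigenvalues are real; they are the roots of det(λI − M) = λ³ − (tr M) λ² + s λ − det M, where s is the sum of the principal 2×2 minors.
tr M = 0 + (-2) + 1 = -1.
s = (0·(-2) − (-2)²) + (0·1 − 0²) + ((-2)·1 − (-5)²) = -4 + 0 + (-27) = -31.
det M (expand along row 1) = 0·(-27) − (-2)·(-2) + 0·10 = -4.
Characteristic polynomial: λ³ + λ² − 31λ + 4 = 0.
Substitute λ = y + (tr M)/3 = y − 0.333333 to remove the quadratic term: y³ + p·y + q = 0 with p = s − (tr M)²/3 = -31.333333 and q = −2(tr M)³/27 + (tr M)·s/3 − det M = 14.407407.
Three real roots ⇒ use the trigonometric (Viète) form: r = 2√(−p/3) = 6.463573, φ = arccos(3q/(p·r)) = arccos(-0.213416) = 1.785867 rad.
y_k = r·cos(φ/3 − 2πk/3) for k = 0, 1, 2 gives y = 5.351751, 0.462978, -5.814729.
λ_k = y_k − 0.333333 gives λ = 5.0184, 0.1296, -6.1481 (check: the sum is -1.0000 = tr M).

Eigenvalues sorted in increasing order: [-6.1481, 0.1296, 5.0184].


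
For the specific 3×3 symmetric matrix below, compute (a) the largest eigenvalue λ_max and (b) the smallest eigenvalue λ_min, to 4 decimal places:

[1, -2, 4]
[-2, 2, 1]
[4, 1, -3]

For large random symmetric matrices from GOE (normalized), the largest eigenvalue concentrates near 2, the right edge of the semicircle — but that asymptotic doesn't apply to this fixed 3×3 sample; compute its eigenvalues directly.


Since M is real symmetric, all three eigenvalues are real; they are the roots of det(λI − M) = λ³ − (tr M) λ² + s λ − det M, where s is the sum of the principal 2×2 minors.
tr M = 1 + 2 + (-3) = 0.
s = (1·2 − (-2)²) + (1·(-3) − 4²) + (2·(-3) − 1²) = -2 + (-19) + (-7) = -28.
det M (expand along row 1) = 1·(-7) − (-2)·2 + 4·(-10) = -43.
Characteristic polynomial: λ³ − 28λ + 43 = 0.
Substitute λ = y + (tr M)/3 = y + 0.000000 to remove the quadratic term: y³ + p·y + q = 0 with p = s − (tr M)²/3 = -28.000000 and q = −2(tr M)³/27 + (tr M)·s/3 − det M = 43.000000.
Three real roots ⇒ use the trigonometric (Viète) form: r = 2√(−p/3) = 6.110101, φ = arccos(3q/(p·r)) = arccos(-0.754021) = 2.424958 rad.
y_k = r·cos(φ/3 − 2πk/3) for k = 0, 1, 2 gives y = 4.220336, 1.716262, -5.936599.
λ_k = y_k + 0.000000 gives λ = 4.2203, 1.7163, -5.9366 (check: the sum is 0.0000 = tr M).

Hence λ_max = 4.2203 and λ_min = -5.9366.


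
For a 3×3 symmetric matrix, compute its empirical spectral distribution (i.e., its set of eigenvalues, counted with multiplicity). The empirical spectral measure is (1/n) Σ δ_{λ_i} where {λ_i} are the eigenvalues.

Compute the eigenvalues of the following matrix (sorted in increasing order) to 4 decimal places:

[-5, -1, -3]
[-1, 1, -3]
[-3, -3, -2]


Since M is real symmetric, all three eigenvalues are real; they are the roots of det(λI − M) = λ³ − (tr M) λ² + s λ − det M, where s is the sum of the principal 2×2 minors.
tr M = -5 + 1 + (-2) = -6.
s = ((-5)·1 − (-1)²) + ((-5)·(-2) − (-3)²) + (1·(-2) − (-3)²) = -6 + 1 + (-11) = -16.
det M (expand along row 1) = (-5)·(-11) − (-1)·(-7) + (-3)·6 = 30.
Characteristic polynomial: λ³ + 6λ² − 16λ − 30 = 0.
Substitute λ = y + (tr M)/3 = y − 2.000000 to remove the quadratic term: y³ + p·y + q = 0 with p = s − (tr M)²/3 = -28.000000 and q = −2(tr M)³/27 + (tr M)·s/3 − det M = 18.000000.
Three real roots ⇒ use the trigonometric (Viète) form: r = 2√(−p/3) = 6.110101, φ = arccos(3q/(p·r)) = arccos(-0.315637) = 1.891924 rad.
y_k = r·cos(φ/3 − 2πk/3) for k = 0, 1, 2 gives y = 4.934820, 0.652792, -5.587612.
λ_k = y_k − 2.000000 gives λ = 2.9348, -1.3472, -7.5876 (check: the sum is -6.0000 = tr M).

Eigenvalues sorted in increasing order: [-7.5876, -1.3472, 2.9348].


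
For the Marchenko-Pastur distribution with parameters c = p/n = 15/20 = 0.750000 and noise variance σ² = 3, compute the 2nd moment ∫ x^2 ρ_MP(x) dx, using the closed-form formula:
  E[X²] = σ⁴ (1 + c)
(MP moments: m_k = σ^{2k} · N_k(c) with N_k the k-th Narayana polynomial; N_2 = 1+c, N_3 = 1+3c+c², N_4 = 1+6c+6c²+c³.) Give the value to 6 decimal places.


E[X²] = σ⁴ (1 + c) (second MP moment). With σ² = 3 (so σ⁴ = 9) and c = 15/20 = 0.750000: E[X²] = 9 · (1 + 0.750000) = 9 · 1.750000.

So E[X^2] = 15.750000.


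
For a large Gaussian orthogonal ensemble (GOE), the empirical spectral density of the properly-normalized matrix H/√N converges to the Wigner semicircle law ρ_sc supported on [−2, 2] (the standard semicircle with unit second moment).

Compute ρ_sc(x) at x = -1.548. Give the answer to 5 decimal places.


ρ_sc(x) = (1/(2π)) √(4 − x²). With x = -1.548:
  4 − x² = 4 − (-1.548)² = 4 − 2.396304 = 1.603696.
  √(4 − x²) = 1.266371.
  1/(2π) = 0.159155.
  ρ_sc(-1.548) = 0.159155 · 1.266371 = 0.201549.

Rounded to 5 decimal places: ρ_sc(-1.548) ≈ 0.20155.


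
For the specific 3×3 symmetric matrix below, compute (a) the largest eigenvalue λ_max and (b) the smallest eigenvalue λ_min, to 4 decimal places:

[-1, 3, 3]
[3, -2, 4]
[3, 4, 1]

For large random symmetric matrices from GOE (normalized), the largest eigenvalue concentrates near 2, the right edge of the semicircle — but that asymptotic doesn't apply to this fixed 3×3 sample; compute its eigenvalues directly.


Since M is real symmetric, all three eigenvalues are real; they are the roots of det(λI − M) = λ³ − (tr M) λ² + s λ − det M, where s is the sum of the principal 2×2 minors.
tr M = -1 + (-2) + 1 = -2.
s = ((-1)·(-2) − 3²) + ((-1)·1 − 3²) + ((-2)·1 − 4²) = -7 + (-10) + (-18) = -35.
det M (expand along row 1) = (-1)·(-18) − 3·(-9) + 3·18 = 99.
Characteristic polynomial: λ³ + 2λ² − 35λ − 99 = 0.
Substitute λ = y + (tr M)/3 = y − 0.666667 to remove the quadratic term: y³ + p·y + q = 0 with p = s − (tr M)²/3 = -36.333333 and q = −2(tr M)³/27 + (tr M)·s/3 − det M = -75.074074.
Three real roots ⇒ use the trigonometric (Viète) form: r = 2√(−p/3) = 6.960204, φ = arccos(3q/(p·r)) = arccos(0.890603) = 0.472128 rad.
y_k = r·cos(φ/3 − 2πk/3) for k = 0, 1, 2 gives y = 6.874190, -2.492389, -4.381801.
λ_k = y_k − 0.666667 gives λ = 6.2075, -3.1591, -5.0485 (check: the sum is -2.0000 = tr M).

Hence λ_max = 6.2075 and λ_min = -5.0485.


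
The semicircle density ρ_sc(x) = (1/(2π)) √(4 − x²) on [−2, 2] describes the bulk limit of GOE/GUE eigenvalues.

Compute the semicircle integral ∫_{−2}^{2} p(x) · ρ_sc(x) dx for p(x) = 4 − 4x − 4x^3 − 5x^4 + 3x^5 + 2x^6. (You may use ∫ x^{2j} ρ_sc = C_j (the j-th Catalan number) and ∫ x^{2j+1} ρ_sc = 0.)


Write p(x) = Σ a_i x^i, split into monomials and integrate each against ρ_sc separately.
Using ∫ x^{2j} ρ_sc = C_j = (1/(j+1)) C(2j, j) (Catalan numbers) and ∫ x^{2j+1} ρ_sc = 0 (odd monomials vanish by symmetry):
  i = 0 (even): a_0 · C_{0} = 4 · 1 = 4
  i = 1 (odd): ∫ x^1 ρ_sc = 0 (vanishes)
  i = 3 (odd): ∫ x^3 ρ_sc = 0 (vanishes)
  i = 4 (even): a_4 · C_{2} = -5 · 2 = -10
  i = 5 (odd): ∫ x^5 ρ_sc = 0 (vanishes)
  i = 6 (even): a_6 · C_{3} = 2 · 5 = 10

Summing the contributions: ∫_{−2}^{2} p(x) ρ_sc(x) dx = 4 + (-10) + 10 = 4.


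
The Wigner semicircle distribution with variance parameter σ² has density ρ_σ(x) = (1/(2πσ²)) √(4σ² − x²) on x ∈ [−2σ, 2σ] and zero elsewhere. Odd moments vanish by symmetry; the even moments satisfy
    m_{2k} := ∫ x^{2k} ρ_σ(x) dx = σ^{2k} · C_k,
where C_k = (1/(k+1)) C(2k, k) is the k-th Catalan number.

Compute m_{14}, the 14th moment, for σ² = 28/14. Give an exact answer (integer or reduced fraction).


By the scaled semicircle moment identity, m_{2k} = σ^{2k} · C_k with k = 7.
C_7 = (1/(k+1)) · C(2k, k) = (1/8) · C(14, 7) = (1/8) · 3432 = 429.
σ^{2k} = (σ²)^k = (28/14)^7 = 128.

Therefore m_{14} = σ^{14} · C_7 = 128 · 429 = 54912.


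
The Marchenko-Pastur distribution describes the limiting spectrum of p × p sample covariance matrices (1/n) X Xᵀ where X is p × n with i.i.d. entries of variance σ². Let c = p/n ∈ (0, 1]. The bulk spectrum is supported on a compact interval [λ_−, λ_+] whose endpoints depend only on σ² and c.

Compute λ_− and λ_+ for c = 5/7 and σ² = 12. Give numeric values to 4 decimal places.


c = 5/7 = 0.714286; √c = 0.845154.
λ_− = σ² (1 − √c)² = 12 · (1 − 0.845154)² = 12 · (0.154846)² = 0.287726.
λ_+ = σ² (1 + √c)² = 12 · (1 + 0.845154)² = 12 · (1.845154)² = 40.855131.

Rounded to 4 decimal places: λ_− ≈ 0.2877, λ_+ ≈ 40.8551.


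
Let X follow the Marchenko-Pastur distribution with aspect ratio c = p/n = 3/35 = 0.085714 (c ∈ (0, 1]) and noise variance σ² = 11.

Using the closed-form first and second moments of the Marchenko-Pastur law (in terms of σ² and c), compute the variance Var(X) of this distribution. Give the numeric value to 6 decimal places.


Recall the MP moments m_1 = E[X] = σ² and m_2 = E[X²] = σ⁴ (1 + c).
m_1 = E[X] = σ² = 11, so m_1² = 121.
m_2 = E[X²] = σ⁴ (1 + c) = 121 · (1 + 0.085714) = 121 · 1.085714 = 131.371429.
(Note m_2 − m_1² simplifies to c · σ⁴ = 0.085714 · 121.)

Var(X) = m_2 − m_1² = 131.371429 − 121 = 10.371429.


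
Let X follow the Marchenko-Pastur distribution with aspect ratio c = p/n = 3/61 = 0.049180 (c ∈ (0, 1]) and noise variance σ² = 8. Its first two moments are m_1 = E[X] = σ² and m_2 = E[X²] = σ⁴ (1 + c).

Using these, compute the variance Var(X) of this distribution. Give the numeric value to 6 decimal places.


m_1 = E[X] = σ² = 8, so m_1² = 64.
m_2 = E[X²] = σ⁴ (1 + c) = 64 · (1 + 0.049180) = 64 · 1.049180 = 67.147541.
(Note m_2 − m_1² simplifies to c · σ⁴ = 0.049180 · 64.)

Var(X) = m_2 − m_1² = 67.147541 − 64 = 3.147541.


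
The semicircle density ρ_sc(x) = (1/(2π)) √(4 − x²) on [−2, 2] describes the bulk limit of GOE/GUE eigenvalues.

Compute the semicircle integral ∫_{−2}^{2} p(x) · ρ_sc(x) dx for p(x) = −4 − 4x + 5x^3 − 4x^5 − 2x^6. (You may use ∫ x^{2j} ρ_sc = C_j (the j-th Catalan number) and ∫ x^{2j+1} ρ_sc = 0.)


Write p(x) = Σ a_i x^i, split into monomials and integrate each against ρ_sc separately.
Using ∫ x^{2j} ρ_sc = C_j = (1/(j+1)) C(2j, j) (Catalan numbers) and ∫ x^{2j+1} ρ_sc = 0 (odd monomials vanish by symmetry):
  i = 0 (even): a_0 · C_{0} = -4 · 1 = -4
  i = 1 (odd): ∫ x^1 ρ_sc = 0 (vanishes)
  i = 3 (odd): ∫ x^3 ρ_sc = 0 (vanishes)
  i = 5 (odd): ∫ x^5 ρ_sc = 0 (vanishes)
  i = 6 (even): a_6 · C_{3} = -2 · 5 = -10

Summing the contributions: ∫_{−2}^{2} p(x) ρ_sc(x) dx = (-4) + (-10) = -14.


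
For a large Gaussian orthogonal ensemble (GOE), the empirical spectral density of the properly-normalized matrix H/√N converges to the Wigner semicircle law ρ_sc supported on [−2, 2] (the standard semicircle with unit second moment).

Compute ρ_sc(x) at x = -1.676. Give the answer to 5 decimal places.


ρ_sc(x) = (1/(2π)) √(4 − x²). With x = -1.676:
  4 − x² = 4 − (-1.676)² = 4 − 2.808976 = 1.191024.
  √(4 − x²) = 1.091340.
  1/(2π) = 0.159155.
  ρ_sc(-1.676) = 0.159155 · 1.091340 = 0.173692.

Rounded to 5 decimal places: ρ_sc(-1.676) ≈ 0.17369.


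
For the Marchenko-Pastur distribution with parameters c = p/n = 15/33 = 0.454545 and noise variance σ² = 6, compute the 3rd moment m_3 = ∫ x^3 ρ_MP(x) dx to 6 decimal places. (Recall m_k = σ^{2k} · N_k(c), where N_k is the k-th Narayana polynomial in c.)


E[X³] = σ⁶ (1 + 3c + c²) (third MP moment). With σ² = 6 (so σ⁶ = 216) and c = 15/33 = 0.454545: E[X³] = 216 · (1 + 3·0.454545 + (0.454545)²) = 216 · 2.570248.

So E[X^3] = 555.173554.


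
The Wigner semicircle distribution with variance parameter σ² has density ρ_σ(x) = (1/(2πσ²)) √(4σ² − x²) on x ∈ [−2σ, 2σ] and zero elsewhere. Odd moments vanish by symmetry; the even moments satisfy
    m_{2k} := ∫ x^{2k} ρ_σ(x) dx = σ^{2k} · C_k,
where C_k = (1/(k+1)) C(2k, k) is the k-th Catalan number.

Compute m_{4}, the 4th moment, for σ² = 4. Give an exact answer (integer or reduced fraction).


By the scaled semicircle moment identity, m_{2k} = σ^{2k} · C_k with k = 2.
C_2 = (1/(k+1)) · C(2k, k) = (1/3) · C(4, 2) = (1/3) · 6 = 2.
σ^{2k} = (σ²)^k = (4)^2 = 16.

Therefore m_{4} = σ^{4} · C_2 = 16 · 2 = 32.


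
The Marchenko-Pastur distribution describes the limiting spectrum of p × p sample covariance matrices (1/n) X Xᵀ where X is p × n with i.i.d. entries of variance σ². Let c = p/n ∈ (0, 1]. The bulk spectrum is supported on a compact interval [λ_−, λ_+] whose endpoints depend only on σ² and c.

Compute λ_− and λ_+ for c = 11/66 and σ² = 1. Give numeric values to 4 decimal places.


c = 11/66 = 0.166667; √c = 0.408248.
λ_− = σ² (1 − √c)² = 1 · (1 − 0.408248)² = 1 · (0.591752)² = 0.350170.
λ_+ = σ² (1 + √c)² = 1 · (1 + 0.408248)² = 1 · (1.408248)² = 1.983163.

Rounded to 4 decimal places: λ_− ≈ 0.3502, λ_+ ≈ 1.9832.


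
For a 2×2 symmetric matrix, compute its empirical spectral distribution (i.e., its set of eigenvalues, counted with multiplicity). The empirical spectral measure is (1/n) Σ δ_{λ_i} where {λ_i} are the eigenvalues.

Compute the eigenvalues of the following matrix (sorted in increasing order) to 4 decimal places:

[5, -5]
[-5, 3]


Since M is real symmetric, both eigenvalues are real; they are the roots of det(λI − M) = λ² − (tr M) λ + det M.
tr M = 5 + 3 = 8.
det M = 5·3 − (-5)² = 15 − 25 = -10.
Characteristic polynomial: λ² − 8λ − 10 = 0.
Discriminant Δ = (tr M)² − 4·det M = 64 − (-40) = 104; √Δ = 10.198039.
λ = (tr M ± √Δ)/2 = (8 ± 10.198039)/2, giving (tr M − √Δ)/2 = -1.0990 and (tr M + √Δ)/2 = 9.0990.

Eigenvalues sorted in increasing order: [-1.0990, 9.0990].


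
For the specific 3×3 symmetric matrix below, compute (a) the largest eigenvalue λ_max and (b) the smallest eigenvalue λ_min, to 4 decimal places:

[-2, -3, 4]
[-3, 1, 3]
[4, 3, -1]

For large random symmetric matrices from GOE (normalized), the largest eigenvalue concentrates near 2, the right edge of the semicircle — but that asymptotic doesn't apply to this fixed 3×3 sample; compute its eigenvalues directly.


Since M is real symmetric, all three eigenvalues are real; they are the roots of det(λI − M) = λ³ − (tr M) λ² + s λ − det M, where s is the sum of the principal 2×2 minors.
tr M = -2 + 1 + (-1) = -2.
s = ((-2)·1 − (-3)²) + ((-2)·(-1) − 4²) + (1·(-1) − 3²) = -11 + (-14) + (-10) = -35.
det M (expand along row 1) = (-2)·(-10) − (-3)·(-9) + 4·(-13) = -59.
Characteristic polynomial: λ³ + 2λ² − 35λ + 59 = 0.
Substitute λ = y + (tr M)/3 = y − 0.666667 to remove the quadratic term: y³ + p·y + q = 0 with p = s − (tr M)²/3 = -36.333333 and q = −2(tr M)³/27 + (tr M)·s/3 − det M = 82.925926.
Three real roots ⇒ use the trigonometric (Viète) form: r = 2√(−p/3) = 6.960204, φ = arccos(3q/(p·r)) = arccos(-0.983749) = 2.961065 rad.
y_k = r·cos(φ/3 − 2πk/3) for k = 0, 1, 2 gives y = 3.836307, 3.111299, -6.947606.
λ_k = y_k − 0.666667 gives λ = 3.1696, 2.4446, -7.6143 (check: the sum is -2.0000 = tr M).

Hence λ_max = 3.1696 and λ_min = -7.6143.


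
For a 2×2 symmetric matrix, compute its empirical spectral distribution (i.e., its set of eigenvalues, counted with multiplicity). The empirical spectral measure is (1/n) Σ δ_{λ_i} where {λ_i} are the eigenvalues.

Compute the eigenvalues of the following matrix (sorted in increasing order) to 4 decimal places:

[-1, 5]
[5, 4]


Since M is real symmetric, both eigenvalues are real; they are the roots of det(λI − M) = λ² − (tr M) λ + det M.
tr M = -1 + 4 = 3.
det M = (-1)·4 − 5² = -4 − 25 = -29.
Characteristic polynomial: λ² − 3λ − 29 = 0.
Discriminant Δ = (tr M)² − 4·det M = 9 − (-116) = 125; √Δ = 11.180340.
λ = (tr M ± √Δ)/2 = (3 ± 11.180340)/2, giving (tr M − √Δ)/2 = -4.0902 and (tr M + √Δ)/2 = 7.0902.

Eigenvalues sorted in increasing order: [-4.0902, 7.0902].


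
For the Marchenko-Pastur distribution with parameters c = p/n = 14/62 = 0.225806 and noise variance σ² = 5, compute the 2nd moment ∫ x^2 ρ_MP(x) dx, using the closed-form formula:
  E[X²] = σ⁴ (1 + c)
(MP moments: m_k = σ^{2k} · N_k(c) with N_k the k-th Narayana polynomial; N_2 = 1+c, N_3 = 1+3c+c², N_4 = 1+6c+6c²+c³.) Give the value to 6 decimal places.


E[X²] = σ⁴ (1 + c) (second MP moment). With σ² = 5 (so σ⁴ = 25) and c = 14/62 = 0.225806: E[X²] = 25 · (1 + 0.225806) = 25 · 1.225806.

So E[X^2] = 30.645161.


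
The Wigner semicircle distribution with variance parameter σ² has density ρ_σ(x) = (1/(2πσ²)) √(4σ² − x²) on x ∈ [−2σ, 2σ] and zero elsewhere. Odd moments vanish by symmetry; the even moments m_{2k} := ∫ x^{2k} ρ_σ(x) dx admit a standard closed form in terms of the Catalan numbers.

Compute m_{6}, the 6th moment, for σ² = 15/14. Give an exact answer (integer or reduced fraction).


By the scaled semicircle moment identity, m_{2k} = σ^{2k} · C_k with k = 3.
C_3 = (1/(k+1)) · C(2k, k) = (1/4) · C(6, 3) = (1/4) · 20 = 5.
σ^{2k} = (σ²)^k = (15/14)^3 = 3375/2744.

Therefore m_{6} = σ^{6} · C_3 = (3375/2744) · 5 = 16875/2744.


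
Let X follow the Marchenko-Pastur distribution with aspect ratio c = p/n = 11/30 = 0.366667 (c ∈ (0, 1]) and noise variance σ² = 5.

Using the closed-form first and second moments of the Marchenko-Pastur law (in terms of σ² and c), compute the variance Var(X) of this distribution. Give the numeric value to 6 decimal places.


Recall the MP moments m_1 = E[X] = σ² and m_2 = E[X²] = σ⁴ (1 + c).
m_1 = E[X] = σ² = 5, so m_1² = 25.
m_2 = E[X²] = σ⁴ (1 + c) = 25 · (1 + 0.366667) = 25 · 1.366667 = 34.166667.
(Note m_2 − m_1² simplifies to c · σ⁴ = 0.366667 · 25.)

Var(X) = m_2 − m_1² = 34.166667 − 25 = 9.166667.


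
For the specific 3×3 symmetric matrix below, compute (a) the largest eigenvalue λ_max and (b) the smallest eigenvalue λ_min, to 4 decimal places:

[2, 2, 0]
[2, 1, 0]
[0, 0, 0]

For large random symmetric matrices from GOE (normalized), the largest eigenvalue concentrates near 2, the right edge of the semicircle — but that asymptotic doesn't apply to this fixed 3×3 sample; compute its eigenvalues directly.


Since M is real symmetric, all three eigenvalues are real; they are the roots of det(λI − M) = λ³ − (tr M) λ² + s λ − det M, where s is the sum of the principal 2×2 minors.
tr M = 2 + 1 + 0 = 3.
s = (2·1 − 2²) + (2·0 − 0²) + (1·0 − 0²) = -2 + 0 + 0 = -2.
det M (expand along row 1) = 2·0 − 2·0 + 0·0 = 0.
Characteristic polynomial: λ³ − 3λ² − 2λ = 0.
Substitute λ = y + (tr M)/3 = y + 1.000000 to remove the quadratic term: y³ + p·y + q = 0 with p = s − (tr M)²/3 = -5.000000 and q = −2(tr M)³/27 + (tr M)·s/3 − det M = -4.000000.
Three real roots ⇒ use the trigonometric (Viète) form: r = 2√(−p/3) = 2.581989, φ = arccos(3q/(p·r)) = arccos(0.929516) = 0.377698 rad.
y_k = r·cos(φ/3 − 2πk/3) for k = 0, 1, 2 gives y = 2.561553, -1.000000, -1.561553.
λ_k = y_k + 1.000000 gives λ = 3.5616, 0.0000, -0.5616 (check: the sum is 3.0000 = tr M).

Hence λ_max = 3.5616 and λ_min = -0.5616.


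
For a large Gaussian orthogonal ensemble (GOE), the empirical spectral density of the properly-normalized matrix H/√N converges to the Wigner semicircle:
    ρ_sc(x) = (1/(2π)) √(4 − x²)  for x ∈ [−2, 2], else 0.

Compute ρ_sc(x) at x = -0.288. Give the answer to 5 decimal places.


ρ_sc(x) = (1/(2π)) √(4 − x²). With x = -0.288:
  4 − x² = 4 − (-0.288)² = 4 − 0.082944 = 3.917056.
  √(4 − x²) = 1.979155.
  1/(2π) = 0.159155.
  ρ_sc(-0.288) = 0.159155 · 1.979155 = 0.314992.

Rounded to 5 decimal places: ρ_sc(-0.288) ≈ 0.31499.


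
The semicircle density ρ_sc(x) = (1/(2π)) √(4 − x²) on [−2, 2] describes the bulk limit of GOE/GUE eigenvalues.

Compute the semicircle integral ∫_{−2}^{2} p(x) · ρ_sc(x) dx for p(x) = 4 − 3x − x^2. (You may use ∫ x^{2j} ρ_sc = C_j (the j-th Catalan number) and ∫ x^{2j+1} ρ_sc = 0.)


Write p(x) = Σ a_i x^i, split into monomials and integrate each against ρ_sc separately.
Using ∫ x^{2j} ρ_sc = C_j = (1/(j+1)) C(2j, j) (Catalan numbers) and ∫ x^{2j+1} ρ_sc = 0 (odd monomials vanish by symmetry):
  i = 0 (even): a_0 · C_{0} = 4 · 1 = 4
  i = 1 (odd): ∫ x^1 ρ_sc = 0 (vanishes)
  i = 2 (even): a_2 · C_{1} = -1 · 1 = -1

Summing the contributions: ∫_{−2}^{2} p(x) ρ_sc(x) dx = 4 + (-1) = 3.


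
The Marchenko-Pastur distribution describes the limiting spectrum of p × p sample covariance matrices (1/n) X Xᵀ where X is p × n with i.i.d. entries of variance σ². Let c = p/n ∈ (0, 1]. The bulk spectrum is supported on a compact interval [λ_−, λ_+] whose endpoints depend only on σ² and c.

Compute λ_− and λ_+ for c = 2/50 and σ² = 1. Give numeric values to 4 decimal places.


c = 2/50 = 0.040000; √c = 0.200000.
λ_− = σ² (1 − √c)² = 1 · (1 − 0.200000)² = 1 · (0.800000)² = 0.640000.
λ_+ = σ² (1 + √c)² = 1 · (1 + 0.200000)² = 1 · (1.200000)² = 1.440000.

Rounded to 4 decimal places: λ_− ≈ 0.6400, λ_+ ≈ 1.4400.


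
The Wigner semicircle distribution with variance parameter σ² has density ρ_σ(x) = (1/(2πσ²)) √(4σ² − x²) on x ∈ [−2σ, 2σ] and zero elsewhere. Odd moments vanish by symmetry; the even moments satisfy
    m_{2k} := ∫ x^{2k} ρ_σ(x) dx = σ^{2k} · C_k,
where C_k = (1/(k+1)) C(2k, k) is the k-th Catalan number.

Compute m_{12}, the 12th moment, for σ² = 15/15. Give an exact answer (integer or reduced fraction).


By the scaled semicircle moment identity, m_{2k} = σ^{2k} · C_k with k = 6.
C_6 = (1/(k+1)) · C(2k, k) = (1/7) · C(12, 6) = (1/7) · 924 = 132.
σ^{2k} = (σ²)^k = (15/15)^6 = 1.

Therefore m_{12} = σ^{12} · C_6 = 1 · 132 = 132.


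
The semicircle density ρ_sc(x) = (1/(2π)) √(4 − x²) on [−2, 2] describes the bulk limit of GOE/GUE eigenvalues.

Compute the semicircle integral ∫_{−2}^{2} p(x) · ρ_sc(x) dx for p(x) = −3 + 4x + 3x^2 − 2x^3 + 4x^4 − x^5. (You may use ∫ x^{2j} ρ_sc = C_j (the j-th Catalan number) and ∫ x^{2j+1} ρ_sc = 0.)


Write p(x) = Σ a_i x^i, split into monomials and integrate each against ρ_sc separately.
Using ∫ x^{2j} ρ_sc = C_j = (1/(j+1)) C(2j, j) (Catalan numbers) and ∫ x^{2j+1} ρ_sc = 0 (odd monomials vanish by symmetry):
  i = 0 (even): a_0 · C_{0} = -3 · 1 = -3
  i = 1 (odd): ∫ x^1 ρ_sc = 0 (vanishes)
  i = 2 (even): a_2 · C_{1} = 3 · 1 = 3
  i = 3 (odd): ∫ x^3 ρ_sc = 0 (vanishes)
  i = 4 (even): a_4 · C_{2} = 4 · 2 = 8
  i = 5 (odd): ∫ x^5 ρ_sc = 0 (vanishes)

Summing the contributions: ∫_{−2}^{2} p(x) ρ_sc(x) dx = (-3) + 3 + 8 = 8.


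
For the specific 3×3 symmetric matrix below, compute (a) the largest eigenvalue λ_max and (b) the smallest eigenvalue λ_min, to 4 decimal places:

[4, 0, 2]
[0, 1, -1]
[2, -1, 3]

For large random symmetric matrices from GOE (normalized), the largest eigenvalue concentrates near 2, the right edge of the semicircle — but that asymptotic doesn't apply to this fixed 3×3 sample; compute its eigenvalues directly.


Since M is real symmetric, all three eigenvalues are real; they are the roots of det(λI − M) = λ³ − (tr M) λ² + s λ − det M, where s is the sum of the principal 2×2 minors.
tr M = 4 + 1 + 3 = 8.
s = (4·1 − 0²) + (4·3 − 2²) + (1·3 − (-1)²) = 4 + 8 + 2 = 14.
det M (expand along row 1) = 4·2 − 0·2 + 2·(-2) = 4.
Characteristic polynomial: λ³ − 8λ² + 14λ − 4 = 0.
Substitute λ = y + (tr M)/3 = y + 2.666667 to remove the quadratic term: y³ + p·y + q = 0 with p = s − (tr M)²/3 = -7.333333 and q = −2(tr M)³/27 + (tr M)·s/3 − det M = -4.592593.
Three real roots ⇒ use the trigonometric (Viète) form: r = 2√(−p/3) = 3.126944, φ = arccos(3q/(p·r)) = arccos(0.600838) = 0.926247 rad.
y_k = r·cos(φ/3 − 2πk/3) for k = 0, 1, 2 gives y = 2.979085, -0.666667, -2.312418.
λ_k = y_k + 2.666667 gives λ = 5.6458, 2.0000, 0.3542 (check: the sum is 8.0000 = tr M).

Hence λ_max = 5.6458 and λ_min = 0.3542.


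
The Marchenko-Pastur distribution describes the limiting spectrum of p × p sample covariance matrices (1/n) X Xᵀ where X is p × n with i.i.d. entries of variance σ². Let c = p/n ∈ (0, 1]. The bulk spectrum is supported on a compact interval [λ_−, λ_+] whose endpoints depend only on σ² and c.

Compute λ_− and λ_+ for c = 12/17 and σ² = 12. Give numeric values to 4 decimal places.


c = 12/17 = 0.705882; √c = 0.840168.
λ_− = σ² (1 − √c)² = 12 · (1 − 0.840168)² = 12 · (0.159832)² = 0.306555.
λ_+ = σ² (1 + √c)² = 12 · (1 + 0.840168)² = 12 · (1.840168)² = 40.634621.

Rounded to 4 decimal places: λ_− ≈ 0.3066, λ_+ ≈ 40.6346.


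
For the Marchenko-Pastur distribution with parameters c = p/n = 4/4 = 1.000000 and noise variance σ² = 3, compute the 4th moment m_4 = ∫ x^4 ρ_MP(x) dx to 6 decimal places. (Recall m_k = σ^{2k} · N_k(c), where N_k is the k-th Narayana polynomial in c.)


E[X⁴] = σ⁸ (1 + 6c + 6c² + c³) (fourth MP moment). With σ² = 3 (so σ⁸ = 81) and c = 4/4 = 1.000000: E[X⁴] = 81 · (1 + 6·1.000000 + 6·(1.000000)² + (1.000000)³) = 81 · 14.000000.

So E[X^4] = 1134.000000.


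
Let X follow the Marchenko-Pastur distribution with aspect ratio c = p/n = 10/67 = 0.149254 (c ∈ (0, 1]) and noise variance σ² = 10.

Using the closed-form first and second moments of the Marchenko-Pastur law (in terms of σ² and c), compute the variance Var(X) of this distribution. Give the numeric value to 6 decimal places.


Recall the MP moments m_1 = E[X] = σ² and m_2 = E[X²] = σ⁴ (1 + c).
m_1 = E[X] = σ² = 10, so m_1² = 100.
m_2 = E[X²] = σ⁴ (1 + c) = 100 · (1 + 0.149254) = 100 · 1.149254 = 114.925373.
(Note m_2 − m_1² simplifies to c · σ⁴ = 0.149254 · 100.)

Var(X) = m_2 − m_1² = 114.925373 − 100 = 14.925373.


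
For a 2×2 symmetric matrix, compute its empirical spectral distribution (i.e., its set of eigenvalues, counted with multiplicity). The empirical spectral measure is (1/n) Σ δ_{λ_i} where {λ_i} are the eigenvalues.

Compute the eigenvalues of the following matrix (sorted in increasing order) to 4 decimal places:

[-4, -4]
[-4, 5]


Since M is real symmetric, both eigenvalues are real; they are the roots of det(λI − M) = λ² − (tr M) λ + det M.
tr M = -4 + 5 = 1.
det M = (-4)·5 − (-4)² = -20 − 16 = -36.
Characteristic polynomial: λ² − λ − 36 = 0.
Discriminant Δ = (tr M)² − 4·det M = 1 − (-144) = 145; √Δ = 12.041595.
λ = (tr M ± √Δ)/2 = (1 ± 12.041595)/2, giving (tr M − √Δ)/2 = -5.5208 and (tr M + √Δ)/2 = 6.5208.

Eigenvalues sorted in increasing order: [-5.5208, 6.5208].


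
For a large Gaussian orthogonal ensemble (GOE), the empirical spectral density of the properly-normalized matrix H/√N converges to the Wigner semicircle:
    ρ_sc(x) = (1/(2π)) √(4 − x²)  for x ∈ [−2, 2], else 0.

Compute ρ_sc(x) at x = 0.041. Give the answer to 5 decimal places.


ρ_sc(x) = (1/(2π)) √(4 − x²). With x = 0.041:
  4 − x² = 4 − (0.041)² = 4 − 0.001681 = 3.998319.
  √(4 − x²) = 1.999580.
  1/(2π) = 0.159155.
  ρ_sc(0.041) = 0.159155 · 1.999580 = 0.318243.

Rounded to 5 decimal places: ρ_sc(0.041) ≈ 0.31824.


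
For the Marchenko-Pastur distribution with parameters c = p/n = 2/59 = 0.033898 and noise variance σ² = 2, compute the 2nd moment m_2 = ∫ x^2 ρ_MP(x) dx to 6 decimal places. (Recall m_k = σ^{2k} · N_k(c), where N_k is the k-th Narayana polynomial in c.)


E[X²] = σ⁴ (1 + c) (second MP moment). With σ² = 2 (so σ⁴ = 4) and c = 2/59 = 0.033898: E[X²] = 4 · (1 + 0.033898) = 4 · 1.033898.

So E[X^2] = 4.135593.


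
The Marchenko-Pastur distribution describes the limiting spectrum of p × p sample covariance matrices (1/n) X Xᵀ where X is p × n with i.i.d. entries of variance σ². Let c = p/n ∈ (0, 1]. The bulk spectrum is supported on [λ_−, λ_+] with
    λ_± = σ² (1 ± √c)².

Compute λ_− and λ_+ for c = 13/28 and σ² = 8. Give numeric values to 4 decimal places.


c = 13/28 = 0.464286; √c = 0.681385.
λ_− = σ² (1 − √c)² = 8 · (1 − 0.681385)² = 8 · (0.318615)² = 0.812123.
λ_+ = σ² (1 + √c)² = 8 · (1 + 0.681385)² = 8 · (1.681385)² = 22.616448.

Rounded to 4 decimal places: λ_− ≈ 0.8121, λ_+ ≈ 22.6164.


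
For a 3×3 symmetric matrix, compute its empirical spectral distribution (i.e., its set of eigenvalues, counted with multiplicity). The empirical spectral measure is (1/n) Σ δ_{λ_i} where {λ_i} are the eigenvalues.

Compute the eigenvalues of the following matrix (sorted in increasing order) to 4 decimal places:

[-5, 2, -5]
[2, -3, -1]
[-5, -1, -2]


Since M is real symmetric, all three eigenvalues are real; they are the roots of det(λI − M) = λ³ − (tr M) λ² + s λ − det M, where s is the sum of the principal 2×2 minors.
tr M = -5 + (-3) + (-2) = -10.
s = ((-5)·(-3) − 2²) + ((-5)·(-2) − (-5)²) + ((-3)·(-2) − (-1)²) = 11 + (-15) + 5 = 1.
det M (expand along row 1) = (-5)·5 − 2·(-9) + (-5)·(-17) = 78.
Characteristic polynomial: λ³ + 10λ² + λ − 78 = 0.
Substitute λ = y + (tr M)/3 = y − 3.333333 to remove the quadratic term: y³ + p·y + q = 0 with p = s − (tr M)²/3 = -32.333333 and q = −2(tr M)³/27 + (tr M)·s/3 − det M = -7.259259.
Three real roots ⇒ use the trigonometric (Viète) form: r = 2√(−p/3) = 6.565905, φ = arccos(3q/(p·r)) = arccos(0.102581) = 1.468034 rad.
y_k = r·cos(φ/3 − 2πk/3) for k = 0, 1, 2 gives y = 5.795337, -0.224865, -5.570473.
λ_k = y_k − 3.333333 gives λ = 2.4620, -3.5582, -8.9038 (check: the sum is -10.0000 = tr M).

Eigenvalues sorted in increasing order: [-8.9038, -3.5582, 2.4620].


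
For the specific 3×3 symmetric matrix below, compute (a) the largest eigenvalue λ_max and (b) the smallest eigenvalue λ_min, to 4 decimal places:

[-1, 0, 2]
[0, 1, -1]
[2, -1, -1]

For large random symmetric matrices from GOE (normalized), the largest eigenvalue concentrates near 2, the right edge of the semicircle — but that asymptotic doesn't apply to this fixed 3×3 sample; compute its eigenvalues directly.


Since M is real symmetric, all three eigenvalues are real; they are the roots of det(λI − M) = λ³ − (tr M) λ² + s λ − det M, where s is the sum of the principal 2×2 minors.
tr M = -1 + 1 + (-1) = -1.
s = ((-1)·1 − 0²) + ((-1)·(-1) − 2²) + (1·(-1) − (-1)²) = -1 + (-3) + (-2) = -6.
det M (expand along row 1) = (-1)·(-2) − 0·2 + 2·(-2) = -2.
Characteristic polynomial: λ³ + λ² − 6λ + 2 = 0.
Substitute λ = y + (tr M)/3 = y − 0.333333 to remove the quadratic term: y³ + p·y + q = 0 with p = s − (tr M)²/3 = -6.333333 and q = −2(tr M)³/27 + (tr M)·s/3 − det M = 4.074074.
Three real roots ⇒ use the trigonometric (Viète) form: r = 2√(−p/3) = 2.905933, φ = arccos(3q/(p·r)) = arccos(-0.664098) = 2.297083 rad.
y_k = r·cos(φ/3 − 2πk/3) for k = 0, 1, 2 gives y = 2.094891, 0.696662, -2.791552.
λ_k = y_k − 0.333333 gives λ = 1.7616, 0.3633, -3.1249 (check: the sum is -1.0000 = tr M).

Hence λ_max = 1.7616 and λ_min = -3.1249.


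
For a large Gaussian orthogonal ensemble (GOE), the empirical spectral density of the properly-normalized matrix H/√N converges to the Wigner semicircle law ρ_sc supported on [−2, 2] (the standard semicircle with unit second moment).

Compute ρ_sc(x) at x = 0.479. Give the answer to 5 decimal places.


ρ_sc(x) = (1/(2π)) √(4 − x²). With x = 0.479:
  4 − x² = 4 − (0.479)² = 4 − 0.229441 = 3.770559.
  √(4 − x²) = 1.941793.
  1/(2π) = 0.159155.
  ρ_sc(0.479) = 0.159155 · 1.941793 = 0.309046.

Rounded to 5 decimal places: ρ_sc(0.479) ≈ 0.30905.


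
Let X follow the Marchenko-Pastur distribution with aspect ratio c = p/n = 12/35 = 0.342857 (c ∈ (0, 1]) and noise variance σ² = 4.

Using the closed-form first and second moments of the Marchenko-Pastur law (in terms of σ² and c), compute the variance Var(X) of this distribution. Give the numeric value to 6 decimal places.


Recall the MP moments m_1 = E[X] = σ² and m_2 = E[X²] = σ⁴ (1 + c).
m_1 = E[X] = σ² = 4, so m_1² = 16.
m_2 = E[X²] = σ⁴ (1 + c) = 16 · (1 + 0.342857) = 16 · 1.342857 = 21.485714.
(Note m_2 − m_1² simplifies to c · σ⁴ = 0.342857 · 16.)

Var(X) = m_2 − m_1² = 21.485714 − 16 = 5.485714.
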